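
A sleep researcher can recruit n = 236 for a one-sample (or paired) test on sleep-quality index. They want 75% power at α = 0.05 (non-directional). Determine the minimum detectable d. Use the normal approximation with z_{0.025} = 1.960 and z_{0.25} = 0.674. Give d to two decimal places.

For a single sample (or paired design) of n = 236: d_min = (z_{α/2} + z_β)/√n.
z-sum = 1.960 + 0.674 = 2.634.
d_min = 2.634 / √236 = 2.634 / 15.362 = 0.171.

d_min ≈ 0.17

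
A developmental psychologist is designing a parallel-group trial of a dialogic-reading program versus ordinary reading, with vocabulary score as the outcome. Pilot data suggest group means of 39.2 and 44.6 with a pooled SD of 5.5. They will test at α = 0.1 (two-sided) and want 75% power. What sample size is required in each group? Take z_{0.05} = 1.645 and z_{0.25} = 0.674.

Cohen's d = |M₁ − M₂| / SD_pooled = |39.2 − 44.6| / 5.5 = 5.4 / 5.5 = 0.982.
For two independent groups with equal n: n = 2·((z_{α/2} + z_β) / d)².
z_{α/2} + z_β = 1.645 + 0.674 = 2.319.
n = 2 × (2.319 / 0.982)² = 2 × 2.362² = 2 × 5.58 = 11.2.
Round up to the next whole participant.

n = 12 per group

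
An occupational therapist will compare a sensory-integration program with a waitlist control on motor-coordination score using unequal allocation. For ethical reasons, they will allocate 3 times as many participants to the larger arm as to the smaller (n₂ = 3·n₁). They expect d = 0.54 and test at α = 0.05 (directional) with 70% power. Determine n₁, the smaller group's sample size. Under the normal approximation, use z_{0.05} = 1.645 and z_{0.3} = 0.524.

With allocation ratio k = n₂/n₁ = 3, Var(x̄₁−x̄₂) = σ²(1/n₁ + 1/(k·n₁)) = σ²·(k+1)/(k·n₁).
So n₁ = (1 + 1/k)·((z_{α} + z_β)/d)² = 1.333 × (2.169/0.54)².
n₁ = 1.333 × 16.13 = 21.5.
Round up: n₁ = 22, giving n₂ = 3 × 22 = 66.

n₁ = 22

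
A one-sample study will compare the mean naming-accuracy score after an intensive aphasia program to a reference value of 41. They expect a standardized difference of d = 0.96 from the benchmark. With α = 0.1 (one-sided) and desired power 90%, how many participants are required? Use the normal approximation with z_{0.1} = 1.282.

For a one-sample test: n = ((z_{α} + z_β) / d)².
z_{α} + z_β = 1.282 + 1.282 = 2.564.
n = (2.564 / 0.96)² = 2.671² = 7.13.
Round up.

n = 8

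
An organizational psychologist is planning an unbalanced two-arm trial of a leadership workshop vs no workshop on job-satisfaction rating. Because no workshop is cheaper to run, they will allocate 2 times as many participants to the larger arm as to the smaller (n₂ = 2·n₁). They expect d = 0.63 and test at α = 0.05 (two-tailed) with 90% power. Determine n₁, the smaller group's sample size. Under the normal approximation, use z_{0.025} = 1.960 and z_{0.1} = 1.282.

n₁ = 40

With allocation ratio k = n₂/n₁ = 2, Var(x̄₁−x̄₂) = σ²(1/n₁ + 1/(k·n₁)) = σ²·(k+1)/(k·n₁).
So n₁ = (1 + 1/k)·((z_{α/2} + z_β)/d)² = 1.500 × (3.242/0.63)².
n₁ = 1.500 × 26.48 = 39.7.
Round up: n₁ = 40, giving n₂ = 2 × 40 = 80.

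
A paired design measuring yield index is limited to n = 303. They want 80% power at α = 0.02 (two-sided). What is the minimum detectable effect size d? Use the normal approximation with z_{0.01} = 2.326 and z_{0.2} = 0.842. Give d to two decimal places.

d_min ≈ 0.18

For a single sample (or paired design) of n = 303: d_min = (z_{α/2} + z_β)/√n.
z-sum = 2.326 + 0.842 = 3.168.
d_min = 3.168 / √303 = 3.168 / 17.407 = 0.182.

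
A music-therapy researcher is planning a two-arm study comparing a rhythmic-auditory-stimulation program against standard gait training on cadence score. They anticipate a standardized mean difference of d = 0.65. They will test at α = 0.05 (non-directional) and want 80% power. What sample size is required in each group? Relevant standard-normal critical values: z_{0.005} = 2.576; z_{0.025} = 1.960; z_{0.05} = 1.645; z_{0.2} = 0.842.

n = 38 per group

For two independent groups with equal n: n = 2·((z_{α/2} + z_β) / d)².
z_{α/2} + z_β = 1.960 + 0.842 = 2.802.
n = 2 × (2.802 / 0.65)² = 2 × 4.311² = 2 × 18.58 = 37.2.
Round up to the next whole participant.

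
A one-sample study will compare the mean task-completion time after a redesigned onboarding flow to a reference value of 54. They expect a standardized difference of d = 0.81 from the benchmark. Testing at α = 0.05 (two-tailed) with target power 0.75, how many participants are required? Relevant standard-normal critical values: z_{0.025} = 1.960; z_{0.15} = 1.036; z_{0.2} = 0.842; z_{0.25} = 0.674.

n = 11

For a one-sample test: n = ((z_{α/2} + z_β) / d)².
z_{α/2} + z_β = 1.960 + 0.674 = 2.634.
n = (2.634 / 0.81)² = 3.252² = 10.57.
Round up.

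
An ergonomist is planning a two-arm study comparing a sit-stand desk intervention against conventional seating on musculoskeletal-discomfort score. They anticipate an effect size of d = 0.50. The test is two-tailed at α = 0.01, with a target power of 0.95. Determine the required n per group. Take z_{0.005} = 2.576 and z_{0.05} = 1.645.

For two independent groups with equal n: n = 2·((z_{α/2} + z_β) / d)².
z_{α/2} + z_β = 2.576 + 1.645 = 4.221.
n = 2 × (4.221 / 0.50)² = 2 × 8.442² = 2 × 71.27 = 142.5.
Round up to the next whole participant.

n = 143 per group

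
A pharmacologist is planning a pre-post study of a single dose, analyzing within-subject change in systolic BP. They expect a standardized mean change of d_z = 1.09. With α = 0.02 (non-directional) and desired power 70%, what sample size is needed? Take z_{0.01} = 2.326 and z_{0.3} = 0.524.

n = 7 pairs

For a paired (one-sample on differences) test: n = ((z_{α/2} + z_β) / d)².
z_{α/2} + z_β = 2.326 + 0.524 = 2.850.
n = (2.850 / 1.09)² = 2.615² = 6.84.
Round up.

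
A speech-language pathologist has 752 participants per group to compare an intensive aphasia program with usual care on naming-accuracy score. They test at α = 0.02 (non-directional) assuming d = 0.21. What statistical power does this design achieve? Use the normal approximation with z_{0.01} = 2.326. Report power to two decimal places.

For two equal groups, power = Φ(d·√(n/2) − z_{α/2}).
d·√(n/2) = 0.21 × √(752/2) = 0.21 × 19.391 = 4.072.
z_β = 4.072 − 2.326 = 1.746.
Power = Φ(1.746) = 0.960.

power ≈ 0.96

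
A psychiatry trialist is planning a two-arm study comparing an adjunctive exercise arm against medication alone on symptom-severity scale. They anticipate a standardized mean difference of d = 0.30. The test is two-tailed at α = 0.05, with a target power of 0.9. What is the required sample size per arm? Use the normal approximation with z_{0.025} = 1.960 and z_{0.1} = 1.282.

n = 234 per group

For two independent groups with equal n: n = 2·((z_{α/2} + z_β) / d)².
z_{α/2} + z_β = 1.960 + 1.282 = 3.242.
n = 2 × (3.242 / 0.30)² = 2 × 10.807² = 2 × 116.78 = 233.6.
Round up to the next whole participant.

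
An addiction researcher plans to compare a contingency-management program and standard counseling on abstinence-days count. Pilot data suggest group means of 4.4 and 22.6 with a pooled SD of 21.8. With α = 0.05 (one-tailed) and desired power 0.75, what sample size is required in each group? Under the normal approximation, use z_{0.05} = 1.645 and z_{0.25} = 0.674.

Cohen's d = |M₁ − M₂| / SD_pooled = |4.4 − 22.6| / 21.8 = 18.2 / 21.8 = 0.835.
For two independent groups with equal n: n = 2·((z_{α} + z_β) / d)².
z_{α} + z_β = 1.645 + 0.674 = 2.319.
n = 2 × (2.319 / 0.835)² = 2 × 2.777² = 2 × 7.71 = 15.4.
Round up to the next whole participant.

n = 16 per group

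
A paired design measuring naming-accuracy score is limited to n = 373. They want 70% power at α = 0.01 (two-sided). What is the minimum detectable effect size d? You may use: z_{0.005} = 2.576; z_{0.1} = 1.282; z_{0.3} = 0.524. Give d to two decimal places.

For a single sample (or paired design) of n = 373: d_min = (z_{α/2} + z_β)/√n.
z-sum = 2.576 + 0.524 = 3.100.
d_min = 3.100 / √373 = 3.100 / 19.313 = 0.161.

d_min ≈ 0.16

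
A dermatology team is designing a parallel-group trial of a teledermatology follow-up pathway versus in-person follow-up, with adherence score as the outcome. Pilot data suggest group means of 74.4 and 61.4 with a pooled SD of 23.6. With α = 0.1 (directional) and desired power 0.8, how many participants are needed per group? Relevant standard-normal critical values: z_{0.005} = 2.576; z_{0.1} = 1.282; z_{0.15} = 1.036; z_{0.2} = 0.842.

n = 30 per group

Cohen's d = |M₁ − M₂| / SD_pooled = |74.4 − 61.4| / 23.6 = 13.0 / 23.6 = 0.551.
For two independent groups with equal n: n = 2·((z_{α} + z_β) / d)².
z_{α} + z_β = 1.282 + 0.842 = 2.124.
n = 2 × (2.124 / 0.551)² = 2 × 3.855² = 2 × 14.86 = 29.7.
Round up to the next whole participant.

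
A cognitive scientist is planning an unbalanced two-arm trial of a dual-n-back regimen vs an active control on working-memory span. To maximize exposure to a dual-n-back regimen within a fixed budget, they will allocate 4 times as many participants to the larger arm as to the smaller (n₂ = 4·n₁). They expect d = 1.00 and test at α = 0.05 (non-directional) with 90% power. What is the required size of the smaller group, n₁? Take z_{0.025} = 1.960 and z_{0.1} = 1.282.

n₁ = 14

With allocation ratio k = n₂/n₁ = 4, Var(x̄₁−x̄₂) = σ²(1/n₁ + 1/(k·n₁)) = σ²·(k+1)/(k·n₁).
So n₁ = (1 + 1/k)·((z_{α/2} + z_β)/d)² = 1.250 × (3.242/1.00)².
n₁ = 1.250 × 10.51 = 13.1.
Round up: n₁ = 14, giving n₂ = 4 × 14 = 56.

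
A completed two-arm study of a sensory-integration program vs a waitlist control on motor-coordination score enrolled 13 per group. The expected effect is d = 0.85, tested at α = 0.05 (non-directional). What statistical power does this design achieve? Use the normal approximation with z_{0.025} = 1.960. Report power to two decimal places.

power ≈ 0.58

For two equal groups, power = Φ(d·√(n/2) − z_{α/2}).
d·√(n/2) = 0.85 × √(13/2) = 0.85 × 2.550 = 2.167.
z_β = 2.167 − 1.960 = 0.207.
Power = Φ(0.207) = 0.582.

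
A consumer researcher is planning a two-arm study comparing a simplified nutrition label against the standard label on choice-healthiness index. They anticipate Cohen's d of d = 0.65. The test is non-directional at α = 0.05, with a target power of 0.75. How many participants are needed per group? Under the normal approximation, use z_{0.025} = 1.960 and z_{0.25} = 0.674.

n = 33 per group

For two independent groups with equal n: n = 2·((z_{α/2} + z_β) / d)².
z_{α/2} + z_β = 1.960 + 0.674 = 2.634.
n = 2 × (2.634 / 0.65)² = 2 × 4.052² = 2 × 16.42 = 32.8.
Round up to the next whole participant.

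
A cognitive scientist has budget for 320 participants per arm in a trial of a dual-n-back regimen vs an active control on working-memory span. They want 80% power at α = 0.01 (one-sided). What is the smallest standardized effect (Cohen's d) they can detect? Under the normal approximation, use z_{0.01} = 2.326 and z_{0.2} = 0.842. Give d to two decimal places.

d_min ≈ 0.25

For two independent groups of n = 320 each: d_min = (z_{α} + z_β)·√(2/n).
z-sum = 2.326 + 0.842 = 3.168.
d_min = 3.168 × √(2/320) = 3.168 × 0.0791 = 0.250.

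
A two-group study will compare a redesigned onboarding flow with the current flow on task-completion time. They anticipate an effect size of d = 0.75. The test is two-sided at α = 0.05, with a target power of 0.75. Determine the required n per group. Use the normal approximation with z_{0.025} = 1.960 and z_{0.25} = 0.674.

n = 25 per group

For two independent groups with equal n: n = 2·((z_{α/2} + z_β) / d)².
z_{α/2} + z_β = 1.960 + 0.674 = 2.634.
n = 2 × (2.634 / 0.75)² = 2 × 3.512² = 2 × 12.33 = 24.7.
Round up to the next whole participant.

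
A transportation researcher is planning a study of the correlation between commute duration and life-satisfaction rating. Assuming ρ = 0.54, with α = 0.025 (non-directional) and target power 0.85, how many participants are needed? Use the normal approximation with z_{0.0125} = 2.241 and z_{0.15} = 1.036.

Fisher's z: C = ½·ln((1+r)/(1−r)) = ½·ln(3.3478) = 0.6042.
n = ((z_{α/2} + z_β)/C)² + 3.
(2.241 + 1.036) / 0.6042 = 3.277 / 0.6042 = 5.424.
n = 5.424² + 3 = 29.42 + 3 = 32.4.
Round up.

n = 33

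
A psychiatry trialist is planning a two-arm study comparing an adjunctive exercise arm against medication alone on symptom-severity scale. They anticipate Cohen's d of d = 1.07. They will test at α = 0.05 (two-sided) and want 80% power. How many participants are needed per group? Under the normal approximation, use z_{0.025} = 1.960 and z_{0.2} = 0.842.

For two independent groups with equal n: n = 2·((z_{α/2} + z_β) / d)².
z_{α/2} + z_β = 1.960 + 0.842 = 2.802.
n = 2 × (2.802 / 1.07)² = 2 × 2.619² = 2 × 6.86 = 13.7.
Round up to the next whole participant.

n = 14 per group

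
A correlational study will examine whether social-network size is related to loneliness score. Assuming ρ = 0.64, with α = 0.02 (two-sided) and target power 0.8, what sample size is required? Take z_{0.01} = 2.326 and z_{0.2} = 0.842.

Fisher's z: C = ½·ln((1+r)/(1−r)) = ½·ln(4.5556) = 0.7582.
n = ((z_{α/2} + z_β)/C)² + 3.
(2.326 + 0.842) / 0.7582 = 3.168 / 0.7582 = 4.178.
n = 4.178² + 3 = 17.46 + 3 = 20.5.
Round up.

n = 21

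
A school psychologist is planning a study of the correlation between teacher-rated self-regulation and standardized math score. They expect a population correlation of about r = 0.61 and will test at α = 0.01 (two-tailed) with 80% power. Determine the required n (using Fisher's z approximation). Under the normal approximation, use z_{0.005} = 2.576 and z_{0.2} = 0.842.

Fisher's z: C = ½·ln((1+r)/(1−r)) = ½·ln(4.1282) = 0.7089.
n = ((z_{α/2} + z_β)/C)² + 3.
(2.576 + 0.842) / 0.7089 = 3.418 / 0.7089 = 4.822.
n = 4.822² + 3 = 23.25 + 3 = 26.2.
Round up.

n = 27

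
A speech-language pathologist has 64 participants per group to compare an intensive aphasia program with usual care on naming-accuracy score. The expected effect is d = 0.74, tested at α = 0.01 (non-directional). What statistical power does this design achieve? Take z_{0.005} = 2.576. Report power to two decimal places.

power ≈ 0.95

For two equal groups, power = Φ(d·√(n/2) − z_{α/2}).
d·√(n/2) = 0.74 × √(64/2) = 0.74 × 5.657 = 4.186.
z_β = 4.186 − 2.576 = 1.610.
Power = Φ(1.610) = 0.946.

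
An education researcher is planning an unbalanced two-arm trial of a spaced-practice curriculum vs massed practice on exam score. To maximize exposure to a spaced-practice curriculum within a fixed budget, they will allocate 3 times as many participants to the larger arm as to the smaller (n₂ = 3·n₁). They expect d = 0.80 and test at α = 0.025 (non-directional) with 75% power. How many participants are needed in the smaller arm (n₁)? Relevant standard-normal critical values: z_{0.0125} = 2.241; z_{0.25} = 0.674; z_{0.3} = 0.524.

n₁ = 18

With allocation ratio k = n₂/n₁ = 3, Var(x̄₁−x̄₂) = σ²(1/n₁ + 1/(k·n₁)) = σ²·(k+1)/(k·n₁).
So n₁ = (1 + 1/k)·((z_{α/2} + z_β)/d)² = 1.333 × (2.915/0.80)².
n₁ = 1.333 × 13.28 = 17.7.
Round up: n₁ = 18, giving n₂ = 3 × 18 = 54.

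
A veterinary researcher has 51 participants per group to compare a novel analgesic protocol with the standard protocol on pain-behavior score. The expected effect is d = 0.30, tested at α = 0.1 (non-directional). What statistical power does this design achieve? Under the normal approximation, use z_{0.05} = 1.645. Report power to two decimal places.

For two equal groups, power = Φ(d·√(n/2) − z_{α/2}).
d·√(n/2) = 0.30 × √(51/2) = 0.30 × 5.050 = 1.515.
z_β = 1.515 − 1.645 = -0.130.
Power = Φ(-0.130) = 0.448.

power ≈ 0.45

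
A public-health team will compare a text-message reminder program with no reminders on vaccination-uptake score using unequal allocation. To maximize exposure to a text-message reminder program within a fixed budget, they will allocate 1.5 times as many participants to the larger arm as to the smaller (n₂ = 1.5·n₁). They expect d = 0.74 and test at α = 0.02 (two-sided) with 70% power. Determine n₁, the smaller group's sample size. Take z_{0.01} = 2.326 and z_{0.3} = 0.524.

n₁ = 25

With allocation ratio k = n₂/n₁ = 1.5, Var(x̄₁−x̄₂) = σ²(1/n₁ + 1/(k·n₁)) = σ²·(k+1)/(k·n₁).
So n₁ = (1 + 1/k)·((z_{α/2} + z_β)/d)² = 1.667 × (2.850/0.74)².
n₁ = 1.667 × 14.83 = 24.7.
Round up: n₁ = 25, giving n₂ = ⌈1.5 × 25⌉ = ⌈37.5⌉ = 38.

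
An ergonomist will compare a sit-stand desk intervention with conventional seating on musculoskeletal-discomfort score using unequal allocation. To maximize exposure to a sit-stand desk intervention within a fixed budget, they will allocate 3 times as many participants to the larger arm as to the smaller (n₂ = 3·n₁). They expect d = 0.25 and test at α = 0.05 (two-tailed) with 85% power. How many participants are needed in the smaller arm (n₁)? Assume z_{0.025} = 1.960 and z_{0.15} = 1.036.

With allocation ratio k = n₂/n₁ = 3, Var(x̄₁−x̄₂) = σ²(1/n₁ + 1/(k·n₁)) = σ²·(k+1)/(k·n₁).
So n₁ = (1 + 1/k)·((z_{α/2} + z_β)/d)² = 1.333 × (2.996/0.25)².
n₁ = 1.333 × 143.62 = 191.5.
Round up: n₁ = 192, giving n₂ = 3 × 192 = 576.

n₁ = 192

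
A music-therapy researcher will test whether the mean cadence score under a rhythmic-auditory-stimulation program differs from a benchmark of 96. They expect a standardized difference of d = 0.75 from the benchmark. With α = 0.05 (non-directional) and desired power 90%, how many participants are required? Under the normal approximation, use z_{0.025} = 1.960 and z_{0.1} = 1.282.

n = 19

For a one-sample test: n = ((z_{α/2} + z_β) / d)².
z_{α/2} + z_β = 1.960 + 1.282 = 3.242.
n = (3.242 / 0.75)² = 4.323² = 18.69.
Round up.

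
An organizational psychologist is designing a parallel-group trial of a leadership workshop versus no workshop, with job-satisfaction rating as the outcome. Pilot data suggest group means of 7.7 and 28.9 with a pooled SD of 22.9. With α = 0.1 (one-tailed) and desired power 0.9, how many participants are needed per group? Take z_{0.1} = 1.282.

n = 16 per group

Cohen's d = |M₁ − M₂| / SD_pooled = |7.7 − 28.9| / 22.9 = 21.2 / 22.9 = 0.926.
For two independent groups with equal n: n = 2·((z_{α} + z_β) / d)².
z_{α} + z_β = 1.282 + 1.282 = 2.564.
n = 2 × (2.564 / 0.926)² = 2 × 2.769² = 2 × 7.67 = 15.3.
Round up to the next whole participant.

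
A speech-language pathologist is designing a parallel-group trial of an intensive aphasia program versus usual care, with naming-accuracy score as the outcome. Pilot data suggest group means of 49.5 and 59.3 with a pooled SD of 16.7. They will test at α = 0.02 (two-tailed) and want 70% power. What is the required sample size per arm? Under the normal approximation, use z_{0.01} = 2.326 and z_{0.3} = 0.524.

n = 48 per group

Cohen's d = |M₁ − M₂| / SD_pooled = |49.5 − 59.3| / 16.7 = 9.8 / 16.7 = 0.587.
For two independent groups with equal n: n = 2·((z_{α/2} + z_β) / d)².
z_{α/2} + z_β = 2.326 + 0.524 = 2.850.
n = 2 × (2.850 / 0.587)² = 2 × 4.855² = 2 × 23.57 = 47.1.
Round up to the next whole participant.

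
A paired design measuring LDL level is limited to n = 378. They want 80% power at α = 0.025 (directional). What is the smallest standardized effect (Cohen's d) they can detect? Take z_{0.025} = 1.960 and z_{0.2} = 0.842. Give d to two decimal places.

For a single sample (or paired design) of n = 378: d_min = (z_{α} + z_β)/√n.
z-sum = 1.960 + 0.842 = 2.802.
d_min = 2.802 / √378 = 2.802 / 19.442 = 0.144.

d_min ≈ 0.14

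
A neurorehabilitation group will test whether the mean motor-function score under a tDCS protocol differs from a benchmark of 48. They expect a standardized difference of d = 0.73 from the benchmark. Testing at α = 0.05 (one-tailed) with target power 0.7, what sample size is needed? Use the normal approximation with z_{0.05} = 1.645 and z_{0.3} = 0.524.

n = 9

For a one-sample test: n = ((z_{α} + z_β) / d)².
z_{α} + z_β = 1.645 + 0.524 = 2.169.
n = (2.169 / 0.73)² = 2.971² = 8.83.
Round up.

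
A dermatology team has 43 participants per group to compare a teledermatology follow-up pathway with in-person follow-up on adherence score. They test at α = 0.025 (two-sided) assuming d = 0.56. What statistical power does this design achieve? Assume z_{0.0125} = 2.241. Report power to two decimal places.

For two equal groups, power = Φ(d·√(n/2) − z_{α/2}).
d·√(n/2) = 0.56 × √(43/2) = 0.56 × 4.637 = 2.597.
z_β = 2.597 − 2.241 = 0.356.
Power = Φ(0.356) = 0.639.

power ≈ 0.64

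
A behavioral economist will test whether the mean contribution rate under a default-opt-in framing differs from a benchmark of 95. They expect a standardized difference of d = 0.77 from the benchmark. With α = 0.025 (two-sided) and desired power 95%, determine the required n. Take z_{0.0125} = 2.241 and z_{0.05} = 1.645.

For a one-sample test: n = ((z_{α/2} + z_β) / d)².
z_{α/2} + z_β = 2.241 + 1.645 = 3.886.
n = (3.886 / 0.77)² = 5.047² = 25.47.
Round up.

n = 26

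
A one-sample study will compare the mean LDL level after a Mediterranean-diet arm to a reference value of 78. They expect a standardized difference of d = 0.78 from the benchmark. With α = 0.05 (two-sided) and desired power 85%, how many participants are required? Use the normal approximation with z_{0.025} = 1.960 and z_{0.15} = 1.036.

n = 15

For a one-sample test: n = ((z_{α/2} + z_β) / d)².
z_{α/2} + z_β = 1.960 + 1.036 = 2.996.
n = (2.996 / 0.78)² = 3.841² = 14.75.
Round up.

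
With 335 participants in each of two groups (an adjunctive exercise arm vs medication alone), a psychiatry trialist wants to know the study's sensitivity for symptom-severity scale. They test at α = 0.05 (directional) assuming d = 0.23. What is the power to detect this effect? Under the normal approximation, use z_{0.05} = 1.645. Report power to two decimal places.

power ≈ 0.91

For two equal groups, power = Φ(d·√(n/2) − z_{α}).
d·√(n/2) = 0.23 × √(335/2) = 0.23 × 12.942 = 2.977.
z_β = 2.977 − 1.645 = 1.332.
Power = Φ(1.332) = 0.909.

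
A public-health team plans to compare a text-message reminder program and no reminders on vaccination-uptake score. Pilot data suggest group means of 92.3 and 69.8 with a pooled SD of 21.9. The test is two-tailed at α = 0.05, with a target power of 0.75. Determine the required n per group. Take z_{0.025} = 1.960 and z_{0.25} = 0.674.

Cohen's d = |M₁ − M₂| / SD_pooled = |92.3 − 69.8| / 21.9 = 22.5 / 21.9 = 1.027.
For two independent groups with equal n: n = 2·((z_{α/2} + z_β) / d)².
z_{α/2} + z_β = 1.960 + 0.674 = 2.634.
n = 2 × (2.634 / 1.027)² = 2 × 2.565² = 2 × 6.58 = 13.2.
Round up to the next whole participant.

n = 14 per group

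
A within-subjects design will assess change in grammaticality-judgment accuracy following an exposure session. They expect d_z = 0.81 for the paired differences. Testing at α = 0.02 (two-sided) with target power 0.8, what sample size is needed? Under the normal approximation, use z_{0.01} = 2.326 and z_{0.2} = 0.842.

For a paired (one-sample on differences) test: n = ((z_{α/2} + z_β) / d)².
z_{α/2} + z_β = 2.326 + 0.842 = 3.168.
n = (3.168 / 0.81)² = 3.911² = 15.30.
Round up.

n = 16 pairs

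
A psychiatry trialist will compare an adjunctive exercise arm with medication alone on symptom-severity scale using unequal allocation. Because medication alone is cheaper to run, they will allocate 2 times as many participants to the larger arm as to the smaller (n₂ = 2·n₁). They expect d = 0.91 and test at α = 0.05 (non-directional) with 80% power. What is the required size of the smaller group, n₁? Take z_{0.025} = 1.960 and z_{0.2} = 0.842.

n₁ = 15

With allocation ratio k = n₂/n₁ = 2, Var(x̄₁−x̄₂) = σ²(1/n₁ + 1/(k·n₁)) = σ²·(k+1)/(k·n₁).
So n₁ = (1 + 1/k)·((z_{α/2} + z_β)/d)² = 1.500 × (2.802/0.91)².
n₁ = 1.500 × 9.48 = 14.2.
Round up: n₁ = 15, giving n₂ = 2 × 15 = 30.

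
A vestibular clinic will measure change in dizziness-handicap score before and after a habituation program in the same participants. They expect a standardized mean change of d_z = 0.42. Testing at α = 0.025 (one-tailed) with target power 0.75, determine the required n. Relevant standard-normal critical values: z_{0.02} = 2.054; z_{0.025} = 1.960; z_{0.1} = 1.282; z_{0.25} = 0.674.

n = 40 pairs

For a paired (one-sample on differences) test: n = ((z_{α} + z_β) / d)².
z_{α} + z_β = 1.960 + 0.674 = 2.634.
n = (2.634 / 0.42)² = 6.271² = 39.33.
Round up.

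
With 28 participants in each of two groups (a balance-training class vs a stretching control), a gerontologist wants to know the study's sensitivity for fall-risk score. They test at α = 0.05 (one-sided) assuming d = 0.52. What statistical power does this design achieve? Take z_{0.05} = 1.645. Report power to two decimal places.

power ≈ 0.62

For two equal groups, power = Φ(d·√(n/2) − z_{α}).
d·√(n/2) = 0.52 × √(28/2) = 0.52 × 3.742 = 1.946.
z_β = 1.946 − 1.645 = 0.301.
Power = Φ(0.301) = 0.618.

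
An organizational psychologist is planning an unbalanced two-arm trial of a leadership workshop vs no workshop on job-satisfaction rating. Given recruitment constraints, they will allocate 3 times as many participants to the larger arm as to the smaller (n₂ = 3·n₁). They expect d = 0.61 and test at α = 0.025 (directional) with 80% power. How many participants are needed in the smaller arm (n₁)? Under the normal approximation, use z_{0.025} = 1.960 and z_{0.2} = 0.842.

n₁ = 29

With allocation ratio k = n₂/n₁ = 3, Var(x̄₁−x̄₂) = σ²(1/n₁ + 1/(k·n₁)) = σ²·(k+1)/(k·n₁).
So n₁ = (1 + 1/k)·((z_{α} + z_β)/d)² = 1.333 × (2.802/0.61)².
n₁ = 1.333 × 21.10 = 28.1.
Round up: n₁ = 29, giving n₂ = 3 × 29 = 87.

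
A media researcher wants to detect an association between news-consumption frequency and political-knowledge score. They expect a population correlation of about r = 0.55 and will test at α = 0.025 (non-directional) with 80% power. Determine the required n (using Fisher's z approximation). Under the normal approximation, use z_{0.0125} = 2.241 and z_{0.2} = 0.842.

Fisher's z: C = ½·ln((1+r)/(1−r)) = ½·ln(3.4444) = 0.6184.
n = ((z_{α/2} + z_β)/C)² + 3.
(2.241 + 0.842) / 0.6184 = 3.083 / 0.6184 = 4.985.
n = 4.985² + 3 = 24.85 + 3 = 27.9.
Round up.

n = 28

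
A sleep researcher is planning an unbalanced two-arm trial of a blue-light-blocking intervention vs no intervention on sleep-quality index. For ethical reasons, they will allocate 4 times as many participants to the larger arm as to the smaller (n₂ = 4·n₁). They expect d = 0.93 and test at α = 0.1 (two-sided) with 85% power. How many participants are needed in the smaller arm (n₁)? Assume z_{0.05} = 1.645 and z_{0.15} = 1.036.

n₁ = 11

With allocation ratio k = n₂/n₁ = 4, Var(x̄₁−x̄₂) = σ²(1/n₁ + 1/(k·n₁)) = σ²·(k+1)/(k·n₁).
So n₁ = (1 + 1/k)·((z_{α/2} + z_β)/d)² = 1.250 × (2.681/0.93)².
n₁ = 1.250 × 8.31 = 10.4.
Round up: n₁ = 11, giving n₂ = 4 × 11 = 44.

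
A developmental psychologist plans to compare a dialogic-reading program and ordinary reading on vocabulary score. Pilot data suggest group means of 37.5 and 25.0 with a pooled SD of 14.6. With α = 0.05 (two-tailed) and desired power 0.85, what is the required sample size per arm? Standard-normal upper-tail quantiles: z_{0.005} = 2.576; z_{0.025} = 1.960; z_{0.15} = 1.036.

n = 25 per group

Cohen's d = |M₁ − M₂| / SD_pooled = |37.5 − 25.0| / 14.6 = 12.5 / 14.6 = 0.856.
For two independent groups with equal n: n = 2·((z_{α/2} + z_β) / d)².
z_{α/2} + z_β = 1.960 + 1.036 = 2.996.
n = 2 × (2.996 / 0.856)² = 2 × 3.500² = 2 × 12.25 = 24.5.
Round up to the next whole participant.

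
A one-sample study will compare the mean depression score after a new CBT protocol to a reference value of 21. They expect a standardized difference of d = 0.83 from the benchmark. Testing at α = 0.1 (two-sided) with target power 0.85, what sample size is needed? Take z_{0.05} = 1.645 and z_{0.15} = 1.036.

n = 11

For a one-sample test: n = ((z_{α/2} + z_β) / d)².
z_{α/2} + z_β = 1.645 + 1.036 = 2.681.
n = (2.681 / 0.83)² = 3.230² = 10.43.
Round up.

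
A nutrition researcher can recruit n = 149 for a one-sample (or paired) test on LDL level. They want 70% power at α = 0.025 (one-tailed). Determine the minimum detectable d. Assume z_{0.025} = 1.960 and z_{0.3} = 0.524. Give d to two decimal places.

d_min ≈ 0.20

For a single sample (or paired design) of n = 149: d_min = (z_{α} + z_β)/√n.
z-sum = 1.960 + 0.524 = 2.484.
d_min = 2.484 / √149 = 2.484 / 12.207 = 0.203.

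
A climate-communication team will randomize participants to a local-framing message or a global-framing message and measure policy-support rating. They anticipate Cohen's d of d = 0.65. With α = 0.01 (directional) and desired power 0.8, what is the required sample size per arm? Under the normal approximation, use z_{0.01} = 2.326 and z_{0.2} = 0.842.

For two independent groups with equal n: n = 2·((z_{α} + z_β) / d)².
z_{α} + z_β = 2.326 + 0.842 = 3.168.
n = 2 × (3.168 / 0.65)² = 2 × 4.874² = 2 × 23.75 = 47.5.
Round up to the next whole participant.

n = 48 per group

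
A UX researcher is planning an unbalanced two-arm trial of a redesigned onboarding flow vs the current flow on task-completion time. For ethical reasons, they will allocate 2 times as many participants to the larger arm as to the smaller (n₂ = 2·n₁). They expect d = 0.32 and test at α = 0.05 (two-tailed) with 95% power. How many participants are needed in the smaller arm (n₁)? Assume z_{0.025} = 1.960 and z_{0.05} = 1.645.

n₁ = 191

With allocation ratio k = n₂/n₁ = 2, Var(x̄₁−x̄₂) = σ²(1/n₁ + 1/(k·n₁)) = σ²·(k+1)/(k·n₁).
So n₁ = (1 + 1/k)·((z_{α/2} + z_β)/d)² = 1.500 × (3.605/0.32)².
n₁ = 1.500 × 126.91 = 190.4.
Round up: n₁ = 191, giving n₂ = 2 × 191 = 382.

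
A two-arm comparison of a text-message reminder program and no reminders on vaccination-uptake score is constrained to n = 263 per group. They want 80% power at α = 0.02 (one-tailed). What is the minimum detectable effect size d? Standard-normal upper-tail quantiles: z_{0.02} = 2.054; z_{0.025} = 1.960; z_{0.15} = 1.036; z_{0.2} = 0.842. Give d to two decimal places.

For two independent groups of n = 263 each: d_min = (z_{α} + z_β)·√(2/n).
z-sum = 2.054 + 0.842 = 2.896.
d_min = 2.896 × √(2/263) = 2.896 × 0.0872 = 0.253.

d_min ≈ 0.25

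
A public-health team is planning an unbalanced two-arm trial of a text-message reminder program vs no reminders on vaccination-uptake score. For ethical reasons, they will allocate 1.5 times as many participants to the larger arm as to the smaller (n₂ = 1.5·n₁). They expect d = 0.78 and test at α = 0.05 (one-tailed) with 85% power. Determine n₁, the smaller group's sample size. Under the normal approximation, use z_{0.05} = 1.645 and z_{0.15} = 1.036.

With allocation ratio k = n₂/n₁ = 1.5, Var(x̄₁−x̄₂) = σ²(1/n₁ + 1/(k·n₁)) = σ²·(k+1)/(k·n₁).
So n₁ = (1 + 1/k)·((z_{α} + z_β)/d)² = 1.667 × (2.681/0.78)².
n₁ = 1.667 × 11.81 = 19.7.
Round up: n₁ = 20, giving n₂ = 1.5 × 20 = 30.

n₁ = 20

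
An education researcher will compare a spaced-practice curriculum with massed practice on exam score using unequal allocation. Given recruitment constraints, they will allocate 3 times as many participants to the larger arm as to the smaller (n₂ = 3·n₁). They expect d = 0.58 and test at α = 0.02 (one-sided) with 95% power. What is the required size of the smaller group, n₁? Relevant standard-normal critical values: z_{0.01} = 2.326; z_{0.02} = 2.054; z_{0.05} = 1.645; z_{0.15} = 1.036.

n₁ = 55

With allocation ratio k = n₂/n₁ = 3, Var(x̄₁−x̄₂) = σ²(1/n₁ + 1/(k·n₁)) = σ²·(k+1)/(k·n₁).
So n₁ = (1 + 1/k)·((z_{α} + z_β)/d)² = 1.333 × (3.699/0.58)².
n₁ = 1.333 × 40.67 = 54.2.
Round up: n₁ = 55, giving n₂ = 3 × 55 = 165.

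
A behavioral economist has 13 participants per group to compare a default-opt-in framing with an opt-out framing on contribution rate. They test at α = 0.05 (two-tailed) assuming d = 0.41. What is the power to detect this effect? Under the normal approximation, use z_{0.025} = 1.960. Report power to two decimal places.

For two equal groups, power = Φ(d·√(n/2) − z_{α/2}).
d·√(n/2) = 0.41 × √(13/2) = 0.41 × 2.550 = 1.045.
z_β = 1.045 − 1.960 = -0.915.
Power = Φ(-0.915) = 0.180.

power ≈ 0.18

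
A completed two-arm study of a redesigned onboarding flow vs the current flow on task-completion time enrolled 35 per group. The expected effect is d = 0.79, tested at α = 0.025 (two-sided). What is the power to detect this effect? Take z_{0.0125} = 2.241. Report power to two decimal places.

For two equal groups, power = Φ(d·√(n/2) − z_{α/2}).
d·√(n/2) = 0.79 × √(35/2) = 0.79 × 4.183 = 3.305.
z_β = 3.305 − 2.241 = 1.064.
Power = Φ(1.064) = 0.856.

power ≈ 0.86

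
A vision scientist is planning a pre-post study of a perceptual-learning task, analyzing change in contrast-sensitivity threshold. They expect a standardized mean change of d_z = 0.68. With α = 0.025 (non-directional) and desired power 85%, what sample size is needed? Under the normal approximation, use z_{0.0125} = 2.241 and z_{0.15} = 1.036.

n = 24 pairs

For a paired (one-sample on differences) test: n = ((z_{α/2} + z_β) / d)².
z_{α/2} + z_β = 2.241 + 1.036 = 3.277.
n = (3.277 / 0.68)² = 4.819² = 23.22.
Round up.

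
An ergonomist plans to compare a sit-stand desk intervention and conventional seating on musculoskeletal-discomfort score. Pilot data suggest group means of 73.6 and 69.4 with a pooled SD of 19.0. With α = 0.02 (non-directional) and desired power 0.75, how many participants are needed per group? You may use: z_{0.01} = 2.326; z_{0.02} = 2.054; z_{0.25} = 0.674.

Cohen's d = |M₁ − M₂| / SD_pooled = |73.6 − 69.4| / 19.0 = 4.2 / 19.0 = 0.221.
For two independent groups with equal n: n = 2·((z_{α/2} + z_β) / d)².
z_{α/2} + z_β = 2.326 + 0.674 = 3.000.
n = 2 × (3.000 / 0.221)² = 2 × 13.575² = 2 × 184.27 = 368.5.
Round up to the next whole participant.

n = 369 per group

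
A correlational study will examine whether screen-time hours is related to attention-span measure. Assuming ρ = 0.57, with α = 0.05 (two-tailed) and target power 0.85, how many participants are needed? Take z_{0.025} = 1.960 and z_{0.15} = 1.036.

Fisher's z: C = ½·ln((1+r)/(1−r)) = ½·ln(3.6512) = 0.6475.
n = ((z_{α/2} + z_β)/C)² + 3.
(1.960 + 1.036) / 0.6475 = 2.996 / 0.6475 = 4.627.
n = 4.627² + 3 = 21.41 + 3 = 24.4.
Round up.

n = 25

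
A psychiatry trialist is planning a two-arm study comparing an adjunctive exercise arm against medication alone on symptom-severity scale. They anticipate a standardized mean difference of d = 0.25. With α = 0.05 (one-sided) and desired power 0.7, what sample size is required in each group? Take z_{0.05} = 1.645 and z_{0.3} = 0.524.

For two independent groups with equal n: n = 2·((z_{α} + z_β) / d)².
z_{α} + z_β = 1.645 + 0.524 = 2.169.
n = 2 × (2.169 / 0.25)² = 2 × 8.676² = 2 × 75.27 = 150.5.
Round up to the next whole participant.

n = 151 per group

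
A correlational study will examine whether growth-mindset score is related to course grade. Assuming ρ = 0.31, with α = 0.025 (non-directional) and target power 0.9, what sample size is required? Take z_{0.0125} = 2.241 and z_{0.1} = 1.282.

n = 124

Fisher's z: C = ½·ln((1+r)/(1−r)) = ½·ln(1.8986) = 0.3205.
n = ((z_{α/2} + z_β)/C)² + 3.
(2.241 + 1.282) / 0.3205 = 3.523 / 0.3205 = 10.992.
n = 10.992² + 3 = 120.83 + 3 = 123.8.
Round up.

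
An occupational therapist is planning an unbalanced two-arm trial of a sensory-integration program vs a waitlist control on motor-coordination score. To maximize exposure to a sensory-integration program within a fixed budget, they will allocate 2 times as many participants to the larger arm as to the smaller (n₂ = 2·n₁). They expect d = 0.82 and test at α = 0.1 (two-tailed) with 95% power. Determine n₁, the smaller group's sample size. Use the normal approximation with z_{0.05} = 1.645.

n₁ = 25

With allocation ratio k = n₂/n₁ = 2, Var(x̄₁−x̄₂) = σ²(1/n₁ + 1/(k·n₁)) = σ²·(k+1)/(k·n₁).
So n₁ = (1 + 1/k)·((z_{α/2} + z_β)/d)² = 1.500 × (3.290/0.82)².
n₁ = 1.500 × 16.10 = 24.1.
Round up: n₁ = 25, giving n₂ = 2 × 25 = 50.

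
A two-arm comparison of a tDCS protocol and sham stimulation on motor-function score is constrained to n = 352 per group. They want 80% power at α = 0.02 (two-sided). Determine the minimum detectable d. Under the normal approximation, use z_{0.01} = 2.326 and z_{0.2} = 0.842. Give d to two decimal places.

For two independent groups of n = 352 each: d_min = (z_{α/2} + z_β)·√(2/n).
z-sum = 2.326 + 0.842 = 3.168.
d_min = 3.168 × √(2/352) = 3.168 × 0.0754 = 0.239.

d_min ≈ 0.24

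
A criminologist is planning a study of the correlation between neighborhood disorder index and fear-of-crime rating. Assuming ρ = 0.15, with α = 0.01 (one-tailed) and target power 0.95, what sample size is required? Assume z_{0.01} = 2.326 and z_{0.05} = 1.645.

n = 694

Fisher's z: C = ½·ln((1+r)/(1−r)) = ½·ln(1.3529) = 0.1511.
n = ((z_{α} + z_β)/C)² + 3.
(2.326 + 1.645) / 0.1511 = 3.971 / 0.1511 = 26.281.
n = 26.281² + 3 = 690.67 + 3 = 693.7.
Round up.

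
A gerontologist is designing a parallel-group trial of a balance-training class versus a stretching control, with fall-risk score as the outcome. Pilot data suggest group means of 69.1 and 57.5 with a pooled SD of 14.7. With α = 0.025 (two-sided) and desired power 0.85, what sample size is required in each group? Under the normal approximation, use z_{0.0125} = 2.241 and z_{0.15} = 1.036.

n = 35 per group

Cohen's d = |M₁ − M₂| / SD_pooled = |69.1 − 57.5| / 14.7 = 11.6 / 14.7 = 0.789.
For two independent groups with equal n: n = 2·((z_{α/2} + z_β) / d)².
z_{α/2} + z_β = 2.241 + 1.036 = 3.277.
n = 2 × (3.277 / 0.789)² = 2 × 4.153² = 2 × 17.25 = 34.5.
Round up to the next whole participant.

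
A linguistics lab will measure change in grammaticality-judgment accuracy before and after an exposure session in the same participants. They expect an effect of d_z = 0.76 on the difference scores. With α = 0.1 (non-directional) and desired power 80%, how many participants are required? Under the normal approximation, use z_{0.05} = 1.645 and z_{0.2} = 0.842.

For a paired (one-sample on differences) test: n = ((z_{α/2} + z_β) / d)².
z_{α/2} + z_β = 1.645 + 0.842 = 2.487.
n = (2.487 / 0.76)² = 3.272² = 10.71.
Round up.

n = 11 pairs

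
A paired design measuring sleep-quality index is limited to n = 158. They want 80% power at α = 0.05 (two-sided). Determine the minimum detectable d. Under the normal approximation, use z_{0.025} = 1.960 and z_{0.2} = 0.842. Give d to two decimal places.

For a single sample (or paired design) of n = 158: d_min = (z_{α/2} + z_β)/√n.
z-sum = 1.960 + 0.842 = 2.802.
d_min = 2.802 / √158 = 2.802 / 12.570 = 0.223.

d_min ≈ 0.22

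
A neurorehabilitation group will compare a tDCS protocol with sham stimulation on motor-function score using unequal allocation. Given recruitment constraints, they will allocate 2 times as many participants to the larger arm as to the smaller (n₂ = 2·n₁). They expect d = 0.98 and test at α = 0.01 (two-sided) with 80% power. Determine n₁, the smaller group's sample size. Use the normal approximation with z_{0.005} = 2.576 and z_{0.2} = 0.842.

With allocation ratio k = n₂/n₁ = 2, Var(x̄₁−x̄₂) = σ²(1/n₁ + 1/(k·n₁)) = σ²·(k+1)/(k·n₁).
So n₁ = (1 + 1/k)·((z_{α/2} + z_β)/d)² = 1.500 × (3.418/0.98)².
n₁ = 1.500 × 12.16 = 18.2.
Round up: n₁ = 19, giving n₂ = 2 × 19 = 38.

n₁ = 19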